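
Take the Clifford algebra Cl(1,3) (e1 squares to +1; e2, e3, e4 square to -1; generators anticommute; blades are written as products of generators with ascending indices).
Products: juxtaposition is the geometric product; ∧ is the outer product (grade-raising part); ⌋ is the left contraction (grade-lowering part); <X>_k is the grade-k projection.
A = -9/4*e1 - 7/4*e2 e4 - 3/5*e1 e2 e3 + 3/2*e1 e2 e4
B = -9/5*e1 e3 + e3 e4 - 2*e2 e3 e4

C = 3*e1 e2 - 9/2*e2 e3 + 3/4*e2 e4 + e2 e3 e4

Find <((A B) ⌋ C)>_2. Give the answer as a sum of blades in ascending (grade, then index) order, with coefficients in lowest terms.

step 1: -27/25*e2 + 151/20*e3 - 3*e1 e3 - 6/5*e1 e4 - 7/4*e2 e3 + 3/2*e1 e2 e3 + 3/5*e1 e2 e4 - 9/4*e1 e3 e4 + 27/10*e2 e3 e4 + 27/20*e1 e2 e3 e4
step 2: -207/40 - 81/25*e1 - 1359/40*e2 - 243/50*e3 + 64/25*e4 + 151/20*e2 e4 + 27/25*e3 e4
step 3: 151/20*e2 e4 + 27/25*e3 e4
Answer: 151/20*e2 e4 + 27/25*e3 e4


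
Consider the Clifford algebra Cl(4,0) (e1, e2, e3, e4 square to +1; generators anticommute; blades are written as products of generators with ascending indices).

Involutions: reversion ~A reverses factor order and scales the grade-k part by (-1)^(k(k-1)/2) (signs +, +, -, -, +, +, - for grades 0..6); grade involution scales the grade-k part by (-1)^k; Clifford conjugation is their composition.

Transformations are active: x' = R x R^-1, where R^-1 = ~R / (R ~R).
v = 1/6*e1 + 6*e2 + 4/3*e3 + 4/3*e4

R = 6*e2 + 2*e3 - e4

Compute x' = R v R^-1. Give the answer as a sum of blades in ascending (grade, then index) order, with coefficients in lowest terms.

~R = 6*e2 + 2*e3 - e4, and R ~R = 41, so R^-1 = ~R / (41).
R v = 112/3 - e1 e2 - 1/3*e1 e3 + 1/6*e1 e4 - 4*e2 e3 + 14*e2 e4 + 4*e3 e4
Answer: -1/6*e1 + 202/41*e2 + 284/123*e3 - 388/123*e4


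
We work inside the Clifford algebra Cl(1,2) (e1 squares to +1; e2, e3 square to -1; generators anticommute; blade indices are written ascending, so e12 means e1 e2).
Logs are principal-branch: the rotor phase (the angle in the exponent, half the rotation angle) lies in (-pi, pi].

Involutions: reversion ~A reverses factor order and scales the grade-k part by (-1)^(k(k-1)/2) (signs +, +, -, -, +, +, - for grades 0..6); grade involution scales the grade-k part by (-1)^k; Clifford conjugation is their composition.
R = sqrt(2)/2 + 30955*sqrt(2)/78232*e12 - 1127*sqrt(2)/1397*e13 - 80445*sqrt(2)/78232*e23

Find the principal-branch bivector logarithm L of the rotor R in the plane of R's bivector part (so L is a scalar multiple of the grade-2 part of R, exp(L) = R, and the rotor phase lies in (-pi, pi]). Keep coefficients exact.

The scalar part of R is sqrt(2)/2, which fixes the principal-branch rotor phase; the unit plane is then the bivector part divided by the sine of that phase, and L is that plane scaled by the phase.
Concretely: cos(phase) = sqrt(2)/2 gives phase = ±pi/4, and since phase/sin(phase) is even the sign is immaterial: L = (phase/sin(phase)) * <R>_2 = (sqrt(2)*pi/4) * <R>_2.
Answer: 30955*pi/156464*e12 - 1127*pi/2794*e13 - 80445*pi/156464*e23


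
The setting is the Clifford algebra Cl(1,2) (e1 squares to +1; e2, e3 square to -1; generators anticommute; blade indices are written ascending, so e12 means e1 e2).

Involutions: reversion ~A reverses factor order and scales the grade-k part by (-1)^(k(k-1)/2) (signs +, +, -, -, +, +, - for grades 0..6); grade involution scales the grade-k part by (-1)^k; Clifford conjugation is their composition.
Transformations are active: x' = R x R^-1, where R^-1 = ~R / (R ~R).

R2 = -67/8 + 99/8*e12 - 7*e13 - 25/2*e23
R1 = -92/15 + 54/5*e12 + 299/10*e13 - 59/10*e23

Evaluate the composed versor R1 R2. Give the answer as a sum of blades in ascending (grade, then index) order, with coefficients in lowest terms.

Distribute over the terms of R1 (each basis-blade product reordered to ascending indices, repeated generators contracted through their squares):
(-92/15) R2 = 1541/30 - 759/10*e12 + 644/15*e13 + 230/3*e23
(54/5*e12) R2 = 2673/20 - 1809/20*e12 + 135*e13 + 378/5*e23
(299/10*e13) R2 = -2093/10 - 1495/4*e12 - 20033/80*e13 + 29601/80*e23
(-59/10*e23) R2 = -295/4 - 413/10*e12 - 5841/80*e13 + 3953/80*e23
Summing the partial products and collecting blades:
Answer: -2941/30 - 2907/5*e12 - 17459/120*e13 + 68603/120*e23


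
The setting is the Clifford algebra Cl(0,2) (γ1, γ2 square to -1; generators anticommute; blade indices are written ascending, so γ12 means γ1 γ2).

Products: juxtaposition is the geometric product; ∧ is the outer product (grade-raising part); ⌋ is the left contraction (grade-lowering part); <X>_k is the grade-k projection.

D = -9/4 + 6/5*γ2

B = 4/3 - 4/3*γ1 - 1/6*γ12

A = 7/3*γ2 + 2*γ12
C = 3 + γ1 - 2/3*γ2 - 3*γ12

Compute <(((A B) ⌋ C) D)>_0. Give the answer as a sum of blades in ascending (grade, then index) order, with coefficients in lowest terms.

step 1: 1/3 - 7/18*γ1 + 4/9*γ2 + 52/9*γ12
step 2: 1027/54 - γ1 - 25/18*γ2 - γ12
step 3: -329/8 + 69/20*γ1 + 9341/360*γ2 + 21/20*γ12
step 4: -329/8
Answer: -329/8


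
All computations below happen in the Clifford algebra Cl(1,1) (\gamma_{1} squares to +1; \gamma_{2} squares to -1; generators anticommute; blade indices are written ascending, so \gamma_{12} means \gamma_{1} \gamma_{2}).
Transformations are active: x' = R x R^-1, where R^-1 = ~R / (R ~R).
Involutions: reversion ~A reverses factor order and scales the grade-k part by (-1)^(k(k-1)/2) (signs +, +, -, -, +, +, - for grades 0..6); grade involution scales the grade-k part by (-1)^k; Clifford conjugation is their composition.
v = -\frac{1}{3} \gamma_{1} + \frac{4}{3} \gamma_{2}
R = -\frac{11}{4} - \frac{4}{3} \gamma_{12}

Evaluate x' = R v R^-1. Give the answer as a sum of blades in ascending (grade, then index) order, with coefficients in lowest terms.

~R = -\frac{11}{4} + \frac{4}{3} \gamma_{12}, and R ~R = \frac{833}{144}, so R^-1 = ~R / (\frac{833}{144}).
R v = \frac{97}{36} \gamma_{1} - \frac{37}{9} \gamma_{2}
Answer: -\frac{5569}{2499} \gamma_{1} + \frac{6436}{2499} \gamma_{2}


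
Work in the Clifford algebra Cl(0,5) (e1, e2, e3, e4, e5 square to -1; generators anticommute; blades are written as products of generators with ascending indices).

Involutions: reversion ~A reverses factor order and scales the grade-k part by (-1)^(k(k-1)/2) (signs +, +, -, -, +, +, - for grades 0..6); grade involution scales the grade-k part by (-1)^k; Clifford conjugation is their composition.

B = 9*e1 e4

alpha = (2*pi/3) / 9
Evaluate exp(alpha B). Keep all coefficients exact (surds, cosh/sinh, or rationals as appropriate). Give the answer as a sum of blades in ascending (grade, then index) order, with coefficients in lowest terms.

B^2 = (9)^2*(e1 e4)^2 = 81*(-1) = -81 (a basis 2-blade squares to minus the product of its generators' squares).
B^2 = -81 — the negative square puts this in the circular regime; l = 9, alpha*l = 2*pi/3, so exp(alpha B) = cos(2*pi/3) + (sin(2*pi/3)/9)*B = -1/2 + (sqrt(3)/18)*B.
Answer: -1/2 + sqrt(3)/2*e1 e4


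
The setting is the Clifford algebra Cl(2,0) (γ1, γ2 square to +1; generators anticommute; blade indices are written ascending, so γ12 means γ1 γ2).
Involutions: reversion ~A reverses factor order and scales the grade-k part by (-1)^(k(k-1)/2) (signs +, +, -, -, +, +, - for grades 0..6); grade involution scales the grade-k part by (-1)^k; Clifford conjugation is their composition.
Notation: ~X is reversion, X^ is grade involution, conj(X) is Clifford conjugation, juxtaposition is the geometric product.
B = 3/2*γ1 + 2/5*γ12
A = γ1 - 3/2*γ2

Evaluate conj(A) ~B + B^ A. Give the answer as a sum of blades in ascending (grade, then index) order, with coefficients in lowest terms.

first term: -3/2 + 3/5*γ1 + 2/5*γ2 - 9/4*γ12
second term: -3/2 - 3/5*γ1 - 2/5*γ2 + 9/4*γ12
Answer: -3


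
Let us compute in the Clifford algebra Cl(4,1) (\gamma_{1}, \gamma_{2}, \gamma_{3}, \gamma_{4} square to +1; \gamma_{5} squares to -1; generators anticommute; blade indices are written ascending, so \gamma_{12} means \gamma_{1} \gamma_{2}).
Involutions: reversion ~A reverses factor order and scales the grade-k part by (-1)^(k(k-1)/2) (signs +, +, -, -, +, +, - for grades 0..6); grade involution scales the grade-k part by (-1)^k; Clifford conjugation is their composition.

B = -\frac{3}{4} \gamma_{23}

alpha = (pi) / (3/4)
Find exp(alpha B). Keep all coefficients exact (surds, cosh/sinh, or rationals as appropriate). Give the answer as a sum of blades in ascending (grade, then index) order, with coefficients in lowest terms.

B^2 = (-\frac{3}{4})^2*(\gamma_{23})^2 = \frac{9}{16}*(-1) = -\frac{9}{16} (a basis 2-blade squares to minus the product of its generators' squares).
B^2 = -\frac{9}{16} — the series telescopes trigonometrically here: l = \frac{3}{4}, alpha*l = \pi, so exp(alpha B) = cos(\pi) + (sin(\pi)/(\frac{3}{4}))*B = -1 + (0)*B.
Answer: -1


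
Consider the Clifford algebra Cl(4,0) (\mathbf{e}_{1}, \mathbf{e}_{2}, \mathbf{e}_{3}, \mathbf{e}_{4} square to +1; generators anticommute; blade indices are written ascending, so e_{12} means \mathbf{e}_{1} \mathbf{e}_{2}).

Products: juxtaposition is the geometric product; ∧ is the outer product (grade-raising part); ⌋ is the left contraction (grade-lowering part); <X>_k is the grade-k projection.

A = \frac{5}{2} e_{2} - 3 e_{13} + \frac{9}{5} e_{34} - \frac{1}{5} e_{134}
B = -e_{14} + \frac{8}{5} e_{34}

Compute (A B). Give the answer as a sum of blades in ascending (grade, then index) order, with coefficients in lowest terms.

step 1: -\frac{72}{25} + \frac{8}{25} e_{1} + \frac{1}{5} e_{3} - \frac{9}{5} e_{13} - \frac{24}{5} e_{14} - 3 e_{34} + \frac{5}{2} e_{124} + 4 e_{234}
Answer: -\frac{72}{25} + \frac{8}{25} e_{1} + \frac{1}{5} e_{3} - \frac{9}{5} e_{13} - \frac{24}{5} e_{14} - 3 e_{34} + \frac{5}{2} e_{124} + 4 e_{234}


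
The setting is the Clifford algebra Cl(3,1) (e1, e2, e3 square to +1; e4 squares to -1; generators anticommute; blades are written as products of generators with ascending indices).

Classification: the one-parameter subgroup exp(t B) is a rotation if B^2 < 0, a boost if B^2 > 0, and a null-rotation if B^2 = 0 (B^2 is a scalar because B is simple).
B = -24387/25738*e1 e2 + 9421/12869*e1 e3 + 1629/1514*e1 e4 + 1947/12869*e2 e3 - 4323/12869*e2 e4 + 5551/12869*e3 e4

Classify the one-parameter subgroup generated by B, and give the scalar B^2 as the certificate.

B^2 term by term: the squares give (-24387/25738)^2*(e1 e2)^2 + (9421/12869)^2*(e1 e3)^2 + (1629/1514)^2*(e1 e4)^2 + (1947/12869)^2*(e2 e3)^2 + (-4323/12869)^2*(e2 e4)^2 + (5551/12869)^2*(e3 e4)^2 = 594725769/662444644*(-1) + 88755241/165611161*(-1) + 2653641/2292196*(+1) + 3790809/165611161*(-1) + 18688329/165611161*(+1) + 30813601/165611161*(+1) = 0 (each basis 2-blade squares to minus the product of its generators' squares); cross terms between blades sharing an index anticommute and cancel; the commuting (index-disjoint) pairs give grade-4 terms 2*c*c'*(blade product), which cancel blade by blade — e1 e2 e3 e4: -135372237/165611161 + 81453966/165611161 + 3171663/9741833 = 0 — confirming B is simple. So B^2 = 0.
Answer: null-rotation, certificate B^2 = 0. Why this suffices: the scalar 0 survives any versor conjugation, so its sign alone determines the class however B is presented.


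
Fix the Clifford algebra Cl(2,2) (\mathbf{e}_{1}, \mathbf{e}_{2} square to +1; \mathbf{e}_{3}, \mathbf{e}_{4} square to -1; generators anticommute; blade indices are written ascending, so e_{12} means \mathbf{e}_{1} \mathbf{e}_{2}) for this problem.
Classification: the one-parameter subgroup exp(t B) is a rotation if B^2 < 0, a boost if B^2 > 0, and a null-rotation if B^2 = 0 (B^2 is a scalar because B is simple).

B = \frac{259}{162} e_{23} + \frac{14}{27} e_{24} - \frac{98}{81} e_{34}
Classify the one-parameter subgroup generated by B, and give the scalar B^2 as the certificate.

B^2 term by term: the squares give (\frac{259}{162})^2*(e_{23})^2 + (\frac{14}{27})^2*(e_{24})^2 + (-\frac{98}{81})^2*(e_{34})^2 = \frac{67081}{26244}*(+1) + \frac{196}{729}*(+1) + \frac{9604}{6561}*(-1) = \frac{49}{36} (each basis 2-blade squares to minus the product of its generators' squares); cross terms between blades sharing an index anticommute and cancel. So B^2 = \frac{49}{36}.
Answer: boost, certificate B^2 = \frac{49}{36}. Note: conjugating B changes its blade decomposition but never the scalar B^2 = \frac{49}{36}, whose sign settles the classification.


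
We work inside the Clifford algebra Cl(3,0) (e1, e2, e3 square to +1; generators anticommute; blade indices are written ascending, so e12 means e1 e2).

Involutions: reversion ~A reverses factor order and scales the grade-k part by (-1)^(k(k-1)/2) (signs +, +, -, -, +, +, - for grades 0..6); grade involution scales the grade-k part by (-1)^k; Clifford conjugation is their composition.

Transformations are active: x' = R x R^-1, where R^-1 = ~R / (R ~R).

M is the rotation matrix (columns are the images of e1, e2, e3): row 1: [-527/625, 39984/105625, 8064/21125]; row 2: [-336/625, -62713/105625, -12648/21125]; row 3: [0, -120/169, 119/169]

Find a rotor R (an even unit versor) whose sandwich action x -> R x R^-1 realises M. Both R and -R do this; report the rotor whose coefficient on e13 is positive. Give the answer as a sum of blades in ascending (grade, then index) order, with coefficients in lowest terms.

Method: write R = a + b12*e12 + b13*e13 + b23*e23 with a^2 + b12^2 + b13^2 + b23^2 = 1 (so R^-1 = ~R). Expanding the columns R e_j ~R gives tr M = 4a^2 - 1 and, from the antisymmetric part, M21 - M12 = -4a*b12, M13 - M31 = 4a*b13, M32 - M23 = -4a*b23.
Here tr M = -77401/105625, so a^2 = (1 + tr M)/4 = 7056/105625 and a = ±84/325. Taking a = 84/325: M21 - M12 = -96768/105625, M13 - M31 = 8064/21125, M32 - M23 = -2352/21125, giving b12 = 288/325, b13 = 24/65, b23 = 7/65, i.e. R = 84/325 + 288/325*e12 + 24/65*e13 + 7/65*e23.
Its e13 coefficient is already positive.
Answer: 84/325 + 288/325*e12 + 24/65*e13 + 7/65*e23. Note: both R and -R realise this M (trace -77401/105625); the covering map identifies them, and the e13-coefficient sign is the tie-breaker.


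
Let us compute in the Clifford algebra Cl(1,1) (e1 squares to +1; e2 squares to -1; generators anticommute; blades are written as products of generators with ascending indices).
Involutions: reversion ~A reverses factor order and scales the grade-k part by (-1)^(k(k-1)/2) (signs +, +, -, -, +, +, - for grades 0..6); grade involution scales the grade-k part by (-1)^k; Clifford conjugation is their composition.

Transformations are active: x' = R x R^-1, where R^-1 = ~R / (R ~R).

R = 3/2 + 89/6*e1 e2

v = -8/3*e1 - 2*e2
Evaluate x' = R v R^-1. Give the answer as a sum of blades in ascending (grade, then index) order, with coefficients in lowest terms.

~R = 3/2 - 89/6*e1 e2, and R ~R = -1960/9, so R^-1 = ~R / (-1960/9).
R v = 77/3*e1 + 329/9*e2
Answer: 1943/840*e1 + 419/280*e2


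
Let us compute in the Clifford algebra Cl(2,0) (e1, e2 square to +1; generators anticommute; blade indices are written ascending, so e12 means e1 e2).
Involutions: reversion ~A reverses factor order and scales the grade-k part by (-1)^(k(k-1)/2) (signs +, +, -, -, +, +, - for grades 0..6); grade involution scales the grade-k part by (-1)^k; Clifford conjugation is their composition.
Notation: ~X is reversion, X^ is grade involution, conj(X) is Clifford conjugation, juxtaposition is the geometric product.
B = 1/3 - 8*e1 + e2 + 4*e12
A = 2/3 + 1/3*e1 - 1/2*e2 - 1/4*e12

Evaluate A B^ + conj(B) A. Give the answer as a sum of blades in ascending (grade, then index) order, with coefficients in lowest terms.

first term: 79/18 + 277/36*e1 + 5/2*e2 + 25/4*e12
second term: 43/18 + 259/36*e1 - 3/2*e2 - 77/12*e12
Answer: 61/9 + 134/9*e1 + e2 - 1/6*e12


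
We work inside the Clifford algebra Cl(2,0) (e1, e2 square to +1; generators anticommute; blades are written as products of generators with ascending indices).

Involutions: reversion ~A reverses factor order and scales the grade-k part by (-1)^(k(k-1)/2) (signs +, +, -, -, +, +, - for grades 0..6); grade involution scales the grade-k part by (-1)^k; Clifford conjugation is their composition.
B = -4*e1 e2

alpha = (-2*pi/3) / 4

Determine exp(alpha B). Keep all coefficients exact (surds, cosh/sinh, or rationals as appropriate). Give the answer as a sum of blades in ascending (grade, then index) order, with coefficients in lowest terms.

B^2 = (-4)^2*(e1 e2)^2 = 16*(-1) = -16 (a basis 2-blade squares to minus the product of its generators' squares).
B^2 = -16 — B^2 < 0, so the exponential closes trigonometrically: l = 4, alpha*l = -2*pi/3, so exp(alpha B) = cos(-2*pi/3) + (sin(-2*pi/3)/4)*B = -1/2 + (-sqrt(3)/8)*B.
Answer: -1/2 + sqrt(3)/2*e1 e2


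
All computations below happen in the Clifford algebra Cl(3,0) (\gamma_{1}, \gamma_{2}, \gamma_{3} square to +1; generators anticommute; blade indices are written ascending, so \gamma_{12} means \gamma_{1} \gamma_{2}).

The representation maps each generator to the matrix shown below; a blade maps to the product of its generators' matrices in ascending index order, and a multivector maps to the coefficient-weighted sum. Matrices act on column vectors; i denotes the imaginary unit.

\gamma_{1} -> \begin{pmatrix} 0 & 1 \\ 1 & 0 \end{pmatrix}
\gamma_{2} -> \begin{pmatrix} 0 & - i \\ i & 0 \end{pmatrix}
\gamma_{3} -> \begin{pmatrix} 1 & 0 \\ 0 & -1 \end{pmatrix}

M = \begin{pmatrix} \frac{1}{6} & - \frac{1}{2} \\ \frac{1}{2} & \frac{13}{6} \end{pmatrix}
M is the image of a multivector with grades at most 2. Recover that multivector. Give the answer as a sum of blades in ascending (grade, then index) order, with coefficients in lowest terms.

Method: 1, rho(\gamma_{1}), rho(\gamma_{2}), rho(\gamma_{3}) form a trace-orthogonal basis of the 2x2 complex matrices (tr(X Y) = 2 if X = Y, else 0), so M = m0*1 + m1*rho(\gamma_{1}) + m2*rho(\gamma_{2}) + m3*rho(\gamma_{3}) with m0 = tr(M)/2 = \frac{7}{6}, m1 = tr(M rho(\gamma_{1}))/2 = 0, m2 = tr(M rho(\gamma_{2}))/2 = - \frac{i}{2}, m3 = tr(M rho(\gamma_{3}))/2 = -1.
Multiplying table entries, the bivector images are rho(\gamma_{12}) = i*rho(\gamma_{3}), rho(\gamma_{13}) = -i*rho(\gamma_{2}), rho(\gamma_{23}) = i*rho(\gamma_{1}); with real blade coefficients the real parts of m0..m3 are the coefficients of 1, \gamma_{1}, \gamma_{2}, \gamma_{3} and the imaginary parts give the bivectors (\gamma_{23}: Im m1, \gamma_{13}: -Im m2, \gamma_{12}: Im m3).
Answer: \frac{7}{6} - \gamma_{3} + \frac{1}{2} \gamma_{13}


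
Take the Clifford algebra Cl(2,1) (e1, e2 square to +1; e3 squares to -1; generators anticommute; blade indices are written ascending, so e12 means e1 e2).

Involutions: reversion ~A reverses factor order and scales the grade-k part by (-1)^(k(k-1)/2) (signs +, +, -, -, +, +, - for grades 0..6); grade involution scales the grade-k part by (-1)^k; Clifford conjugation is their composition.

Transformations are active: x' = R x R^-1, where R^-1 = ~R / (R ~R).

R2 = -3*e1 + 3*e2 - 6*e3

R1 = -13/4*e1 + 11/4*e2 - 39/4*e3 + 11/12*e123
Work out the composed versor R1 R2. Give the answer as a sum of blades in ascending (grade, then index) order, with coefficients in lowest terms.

Distribute over the terms of R2 (each basis-blade product reordered to ascending indices, repeated generators contracted through their squares):
R1 (-3*e1) = 39/4 + 33/4*e12 - 117/4*e13 - 11/4*e23
R1 (3*e2) = 33/4 - 39/4*e12 - 11/4*e13 + 117/4*e23
R1 (-6*e3) = -117/2 + 11/2*e12 + 39/2*e13 - 33/2*e23
Summing the partial products and collecting blades:
Answer: -81/2 + 4*e12 - 25/2*e13 + 10*e23


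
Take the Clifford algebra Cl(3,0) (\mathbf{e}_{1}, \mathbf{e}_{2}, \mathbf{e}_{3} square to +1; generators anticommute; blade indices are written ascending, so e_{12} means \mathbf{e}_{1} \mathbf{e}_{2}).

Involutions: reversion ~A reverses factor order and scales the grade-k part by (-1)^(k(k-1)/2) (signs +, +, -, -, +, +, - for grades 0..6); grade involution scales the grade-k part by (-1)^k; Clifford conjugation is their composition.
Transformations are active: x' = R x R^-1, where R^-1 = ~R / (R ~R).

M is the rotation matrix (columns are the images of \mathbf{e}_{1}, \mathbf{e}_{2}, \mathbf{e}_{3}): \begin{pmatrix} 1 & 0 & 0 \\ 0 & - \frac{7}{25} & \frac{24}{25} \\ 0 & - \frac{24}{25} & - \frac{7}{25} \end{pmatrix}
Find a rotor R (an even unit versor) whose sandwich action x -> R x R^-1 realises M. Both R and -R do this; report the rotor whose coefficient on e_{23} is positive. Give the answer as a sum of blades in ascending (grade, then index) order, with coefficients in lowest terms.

Method: write R = a + b12*e_{12} + b13*e_{13} + b23*e_{23} with a^2 + b12^2 + b13^2 + b23^2 = 1 (so R^-1 = ~R). Expanding the columns R e_j ~R gives tr M = 4a^2 - 1 and, from the antisymmetric part, M21 - M12 = -4a*b12, M13 - M31 = 4a*b13, M32 - M23 = -4a*b23.
Here tr M = \frac{11}{25}, so a^2 = (1 + tr M)/4 = \frac{9}{25} and a = ±\frac{3}{5}. Taking a = \frac{3}{5}: M21 - M12 = 0, M13 - M31 = 0, M32 - M23 = -\frac{48}{25}, giving b12 = 0, b13 = 0, b23 = \frac{4}{5}, i.e. R = \frac{3}{5} + \frac{4}{5} e_{23}.
Its e_{23} coefficient is already positive.
Answer: \frac{3}{5} + \frac{4}{5} e_{23}. Key observation: the double cover Spin(3) -> SO(3) sends R and -R to the same matrix (trace \frac{11}{25} here), so the stated sign of the e_{23} coefficient is what selects one sheet.


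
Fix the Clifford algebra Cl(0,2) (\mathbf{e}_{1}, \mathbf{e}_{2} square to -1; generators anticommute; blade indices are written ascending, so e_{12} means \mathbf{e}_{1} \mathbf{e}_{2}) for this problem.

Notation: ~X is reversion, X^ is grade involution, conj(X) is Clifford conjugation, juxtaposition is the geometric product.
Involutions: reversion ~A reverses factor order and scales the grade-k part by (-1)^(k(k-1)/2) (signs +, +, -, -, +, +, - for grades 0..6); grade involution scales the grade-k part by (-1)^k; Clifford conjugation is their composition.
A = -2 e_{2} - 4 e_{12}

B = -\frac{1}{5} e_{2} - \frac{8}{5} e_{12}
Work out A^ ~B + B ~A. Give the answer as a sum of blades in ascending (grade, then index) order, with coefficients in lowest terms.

first term: \frac{34}{5} + \frac{12}{5} e_{1}
second term: 6 - 4 e_{1}
Answer: \frac{64}{5} - \frac{8}{5} e_{1}


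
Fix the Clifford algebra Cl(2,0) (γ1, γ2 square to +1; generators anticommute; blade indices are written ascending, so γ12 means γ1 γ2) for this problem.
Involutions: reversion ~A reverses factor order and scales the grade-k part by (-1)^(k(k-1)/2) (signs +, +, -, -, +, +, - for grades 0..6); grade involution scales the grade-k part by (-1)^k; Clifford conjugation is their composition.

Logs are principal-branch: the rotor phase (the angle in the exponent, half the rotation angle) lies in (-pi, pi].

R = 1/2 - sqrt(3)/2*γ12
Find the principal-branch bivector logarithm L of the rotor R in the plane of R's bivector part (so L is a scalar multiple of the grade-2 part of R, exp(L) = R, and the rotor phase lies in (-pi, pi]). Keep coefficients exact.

The scalar part of R is 1/2, which pins the rotor phase on the principal branch; dividing the bivector part by the sine of that phase recovers the unit plane, and L is the phase times that plane.
Concretely: cos(phase) = 1/2 gives phase = ±pi/3, and since phase/sin(phase) is even the sign is immaterial: L = (phase/sin(phase)) * <R>_2 = (2*sqrt(3)*pi/9) * <R>_2.
Answer: -pi/3*γ12


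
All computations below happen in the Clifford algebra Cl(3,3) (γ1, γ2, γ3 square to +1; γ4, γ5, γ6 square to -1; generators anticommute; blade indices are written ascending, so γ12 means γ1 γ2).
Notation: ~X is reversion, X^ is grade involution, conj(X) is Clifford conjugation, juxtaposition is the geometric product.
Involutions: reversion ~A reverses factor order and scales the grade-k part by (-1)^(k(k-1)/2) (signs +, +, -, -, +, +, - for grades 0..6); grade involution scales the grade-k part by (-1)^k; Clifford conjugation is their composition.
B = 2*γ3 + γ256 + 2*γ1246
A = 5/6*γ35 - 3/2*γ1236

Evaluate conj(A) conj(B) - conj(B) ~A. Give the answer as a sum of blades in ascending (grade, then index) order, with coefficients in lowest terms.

first term: -5/3*γ5 + 3*γ34 - 3*γ126 - 3/2*γ135 + 5/6*γ236 + 5/3*γ123456
second term: 5/3*γ5 - 3*γ34 + 3*γ126 - 3/2*γ135 - 5/6*γ236 + 5/3*γ123456
Answer: -10/3*γ5 + 6*γ34 - 6*γ126 + 5/3*γ236


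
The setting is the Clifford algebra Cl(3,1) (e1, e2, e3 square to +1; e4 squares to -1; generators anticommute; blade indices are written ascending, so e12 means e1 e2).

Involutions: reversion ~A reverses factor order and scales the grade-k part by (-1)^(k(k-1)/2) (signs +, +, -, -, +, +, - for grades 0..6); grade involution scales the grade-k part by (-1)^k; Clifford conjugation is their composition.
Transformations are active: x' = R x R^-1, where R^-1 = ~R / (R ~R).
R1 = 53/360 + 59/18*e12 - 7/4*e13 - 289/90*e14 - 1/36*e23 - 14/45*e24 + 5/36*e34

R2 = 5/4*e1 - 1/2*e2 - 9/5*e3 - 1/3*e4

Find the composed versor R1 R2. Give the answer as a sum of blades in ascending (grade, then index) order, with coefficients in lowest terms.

Distribute over the terms of R2 (each basis-blade product reordered to ascending indices, repeated generators contracted through their squares):
R1 (5/4*e1) = 53/288*e1 - 295/72*e2 + 35/16*e3 + 289/72*e4 - 5/144*e123 - 7/18*e124 + 25/144*e134
R1 (-1/2*e2) = -59/36*e1 - 53/720*e2 - 1/72*e3 - 7/45*e4 - 7/8*e123 - 289/180*e124 - 5/72*e234
R1 (-9/5*e3) = 63/20*e1 + 1/20*e2 - 53/200*e3 + 1/4*e4 - 59/10*e123 - 289/50*e134 - 14/25*e234
R1 (-1/3*e4) = -289/270*e1 - 14/135*e2 + 5/108*e3 - 53/1080*e4 - 59/54*e124 + 7/12*e134 + 1/108*e234
Summing the partial products and collecting blades:
Answer: 2699/4320*e1 - 1825/432*e2 + 21113/10800*e3 + 548/135*e4 - 4903/720*e123 - 1667/540*e124 - 18083/3600*e134 - 3349/5400*e234


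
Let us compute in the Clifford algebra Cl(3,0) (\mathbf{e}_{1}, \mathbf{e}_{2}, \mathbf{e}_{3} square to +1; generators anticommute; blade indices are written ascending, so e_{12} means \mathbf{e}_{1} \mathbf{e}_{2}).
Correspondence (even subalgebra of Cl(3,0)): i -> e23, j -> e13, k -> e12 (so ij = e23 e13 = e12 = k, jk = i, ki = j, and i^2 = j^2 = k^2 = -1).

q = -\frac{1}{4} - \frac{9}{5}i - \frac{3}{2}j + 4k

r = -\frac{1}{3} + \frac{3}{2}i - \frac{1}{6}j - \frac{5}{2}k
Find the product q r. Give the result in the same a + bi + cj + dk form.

In blades: q = -\frac{1}{4} + 4 e_{12} - \frac{3}{2} e_{13} - \frac{9}{5} e_{23}, r = -\frac{1}{3} - \frac{5}{2} e_{12} - \frac{1}{6} e_{13} + \frac{3}{2} e_{23}.
Distribute q over r term by term (generator squares from the signature, products reordered to ascending indices): (-\frac{1}{4})*r = \frac{1}{12} + \frac{5}{8} e_{12} + \frac{1}{24} e_{13} - \frac{3}{8} e_{23}; (4 e_{12})*r = 10 - \frac{4}{3} e_{12} + 6 e_{13} + \frac{2}{3} e_{23}; (-\frac{3}{2} e_{13})*r = -\frac{1}{4} + \frac{9}{4} e_{12} + \frac{1}{2} e_{13} + \frac{15}{4} e_{23}; (-\frac{9}{5} e_{23})*r = \frac{27}{10} + \frac{3}{10} e_{12} - \frac{9}{2} e_{13} + \frac{3}{5} e_{23}.
Sum: \frac{188}{15} + \frac{221}{120} e_{12} + \frac{49}{24} e_{13} + \frac{557}{120} e_{23}; translating back through the correspondence:
Answer: \frac{188}{15} + \frac{557}{120}i + \frac{49}{24}j + \frac{221}{120}k


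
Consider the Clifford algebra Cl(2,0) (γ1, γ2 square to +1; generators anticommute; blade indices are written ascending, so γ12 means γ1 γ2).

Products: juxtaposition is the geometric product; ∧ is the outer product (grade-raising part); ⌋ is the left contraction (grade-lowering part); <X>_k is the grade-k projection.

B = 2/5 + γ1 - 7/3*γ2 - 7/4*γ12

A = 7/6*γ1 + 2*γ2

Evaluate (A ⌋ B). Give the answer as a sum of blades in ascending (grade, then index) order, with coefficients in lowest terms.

step 1: -7/2 + 7/2*γ1 - 49/24*γ2
Answer: -7/2 + 7/2*γ1 - 49/24*γ2


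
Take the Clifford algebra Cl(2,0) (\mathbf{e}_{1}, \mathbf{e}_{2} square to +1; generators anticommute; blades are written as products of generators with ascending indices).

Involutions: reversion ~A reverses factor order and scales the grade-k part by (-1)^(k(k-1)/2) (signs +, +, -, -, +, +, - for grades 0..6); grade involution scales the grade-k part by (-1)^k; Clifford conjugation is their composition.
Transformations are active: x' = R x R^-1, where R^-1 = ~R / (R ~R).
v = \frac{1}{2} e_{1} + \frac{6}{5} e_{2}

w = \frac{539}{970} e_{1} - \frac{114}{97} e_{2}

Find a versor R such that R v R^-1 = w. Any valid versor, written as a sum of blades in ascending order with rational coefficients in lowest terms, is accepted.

Equal squares first: v^2 = w^2 = \frac{169}{100}. Then v + w = \frac{512}{485} e_{1} + \frac{12}{485} e_{2} is a versor taking v to w, provided it is invertible.
Answer: \frac{512}{485} e_{1} + \frac{12}{485} e_{2}


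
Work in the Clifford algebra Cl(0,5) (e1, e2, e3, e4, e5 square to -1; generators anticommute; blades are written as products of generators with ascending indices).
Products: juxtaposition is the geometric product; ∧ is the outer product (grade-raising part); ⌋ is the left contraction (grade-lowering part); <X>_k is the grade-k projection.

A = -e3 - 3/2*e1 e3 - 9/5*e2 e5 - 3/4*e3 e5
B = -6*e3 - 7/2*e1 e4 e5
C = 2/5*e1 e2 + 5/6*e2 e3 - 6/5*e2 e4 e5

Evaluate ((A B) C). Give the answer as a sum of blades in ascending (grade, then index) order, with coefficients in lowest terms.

step 1: -6 - 9*e1 + 9/2*e5 + 63/10*e1 e2 e4 + 21/8*e1 e3 e4 - 54/5*e2 e3 e5 + 21/4*e3 e4 e5 - 7/2*e1 e3 e4 e5
step 2: 18/5*e2 - 63/25*e4 + 9*e5 - 12/5*e1 e2 + 189/25*e1 e5 - 113/10*e2 e3 + 27/5*e2 e4 - 324/25*e3 e4 - 33/10*e1 e2 e3 + 35/16*e1 e2 e4 + 9/5*e1 e2 e5 - 21/4*e1 e3 e4 - 108/25*e1 e3 e5 - 21/20*e2 e3 e4 + 15/4*e2 e3 e5 + 463/40*e2 e4 e5 + 63/20*e1 e2 e3 e5 + 473/60*e1 e2 e4 e5 + 7/5*e2 e3 e4 e5 + 21/10*e1 e2 e3 e4 e5
Answer: 18/5*e2 - 63/25*e4 + 9*e5 - 12/5*e1 e2 + 189/25*e1 e5 - 113/10*e2 e3 + 27/5*e2 e4 - 324/25*e3 e4 - 33/10*e1 e2 e3 + 35/16*e1 e2 e4 + 9/5*e1 e2 e5 - 21/4*e1 e3 e4 - 108/25*e1 e3 e5 - 21/20*e2 e3 e4 + 15/4*e2 e3 e5 + 463/40*e2 e4 e5 + 63/20*e1 e2 e3 e5 + 473/60*e1 e2 e4 e5 + 7/5*e2 e3 e4 e5 + 21/10*e1 e2 e3 e4 e5


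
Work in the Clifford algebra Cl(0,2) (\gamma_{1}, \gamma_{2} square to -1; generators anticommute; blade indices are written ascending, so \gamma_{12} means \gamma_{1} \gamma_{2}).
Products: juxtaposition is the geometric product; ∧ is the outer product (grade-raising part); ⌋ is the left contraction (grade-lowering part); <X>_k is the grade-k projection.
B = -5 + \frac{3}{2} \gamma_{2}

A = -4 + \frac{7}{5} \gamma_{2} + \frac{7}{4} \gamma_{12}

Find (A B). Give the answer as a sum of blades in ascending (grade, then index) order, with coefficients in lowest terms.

step 1: \frac{179}{10} - \frac{21}{8} \gamma_{1} - 13 \gamma_{2} - \frac{35}{4} \gamma_{12}
Answer: \frac{179}{10} - \frac{21}{8} \gamma_{1} - 13 \gamma_{2} - \frac{35}{4} \gamma_{12}


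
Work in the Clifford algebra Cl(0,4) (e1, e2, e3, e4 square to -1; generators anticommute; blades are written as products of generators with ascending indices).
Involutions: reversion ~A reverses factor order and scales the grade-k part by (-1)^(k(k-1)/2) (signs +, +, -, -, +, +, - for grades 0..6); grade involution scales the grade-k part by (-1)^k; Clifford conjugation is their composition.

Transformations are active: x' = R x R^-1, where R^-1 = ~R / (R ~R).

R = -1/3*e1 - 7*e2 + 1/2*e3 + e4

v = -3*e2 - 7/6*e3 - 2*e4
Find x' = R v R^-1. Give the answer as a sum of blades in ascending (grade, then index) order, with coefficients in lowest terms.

~R = -1/3*e1 - 7*e2 + 1/2*e3 + e4, and R ~R = -1813/36, so R^-1 = ~R / (-1813/36).
R v = -221/12 + e1 e2 + 7/18*e1 e3 + 2/3*e1 e4 + 29/3*e2 e3 + 17*e2 e4 + 1/6*e3 e4
Answer: -442/1813*e1 - 549/259*e2 + 16669/10878*e3 + 4952/1813*e4


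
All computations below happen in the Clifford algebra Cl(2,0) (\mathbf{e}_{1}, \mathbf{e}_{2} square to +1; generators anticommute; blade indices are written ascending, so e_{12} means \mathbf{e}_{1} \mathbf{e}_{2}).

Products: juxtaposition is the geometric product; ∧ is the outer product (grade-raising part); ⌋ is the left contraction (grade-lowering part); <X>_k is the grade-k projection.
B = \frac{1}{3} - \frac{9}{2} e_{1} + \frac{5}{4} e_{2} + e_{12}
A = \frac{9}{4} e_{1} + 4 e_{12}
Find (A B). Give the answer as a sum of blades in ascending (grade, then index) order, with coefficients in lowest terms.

step 1: -\frac{113}{8} + \frac{23}{4} e_{1} + \frac{81}{4} e_{2} + \frac{199}{48} e_{12}
Answer: -\frac{113}{8} + \frac{23}{4} e_{1} + \frac{81}{4} e_{2} + \frac{199}{48} e_{12}


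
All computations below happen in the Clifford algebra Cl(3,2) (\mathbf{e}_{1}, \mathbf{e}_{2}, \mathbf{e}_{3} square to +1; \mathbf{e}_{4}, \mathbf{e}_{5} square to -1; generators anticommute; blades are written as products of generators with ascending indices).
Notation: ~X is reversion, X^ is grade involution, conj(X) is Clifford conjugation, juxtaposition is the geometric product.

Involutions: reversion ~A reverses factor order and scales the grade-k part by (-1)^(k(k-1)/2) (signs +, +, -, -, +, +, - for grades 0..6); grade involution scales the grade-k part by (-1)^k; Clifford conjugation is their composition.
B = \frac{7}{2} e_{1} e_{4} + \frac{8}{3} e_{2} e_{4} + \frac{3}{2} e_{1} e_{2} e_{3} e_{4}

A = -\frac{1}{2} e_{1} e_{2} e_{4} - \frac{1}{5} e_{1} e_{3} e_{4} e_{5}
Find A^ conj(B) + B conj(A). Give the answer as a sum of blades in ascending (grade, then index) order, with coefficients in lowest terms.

first term: -\frac{4}{3} e_{1} + \frac{7}{4} e_{2} - \frac{3}{4} e_{3} - \frac{3}{10} e_{2} e_{5} - \frac{7}{10} e_{3} e_{5} - \frac{8}{15} e_{1} e_{2} e_{3} e_{5}
second term: -\frac{4}{3} e_{1} + \frac{7}{4} e_{2} - \frac{3}{4} e_{3} + \frac{3}{10} e_{2} e_{5} + \frac{7}{10} e_{3} e_{5} - \frac{8}{15} e_{1} e_{2} e_{3} e_{5}
Answer: -\frac{8}{3} e_{1} + \frac{7}{2} e_{2} - \frac{3}{2} e_{3} - \frac{16}{15} e_{1} e_{2} e_{3} e_{5}


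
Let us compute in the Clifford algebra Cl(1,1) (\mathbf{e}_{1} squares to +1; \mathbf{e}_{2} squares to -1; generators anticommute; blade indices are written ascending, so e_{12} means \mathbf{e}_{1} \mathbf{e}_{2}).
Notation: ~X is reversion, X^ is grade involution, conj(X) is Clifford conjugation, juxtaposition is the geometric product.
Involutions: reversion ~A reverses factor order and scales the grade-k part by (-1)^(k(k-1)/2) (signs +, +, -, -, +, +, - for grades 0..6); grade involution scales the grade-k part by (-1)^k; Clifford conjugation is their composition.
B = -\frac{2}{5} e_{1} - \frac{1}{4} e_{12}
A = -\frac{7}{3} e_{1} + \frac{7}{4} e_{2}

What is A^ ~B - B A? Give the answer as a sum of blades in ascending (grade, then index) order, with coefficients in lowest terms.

first term: -\frac{14}{15} - \frac{7}{16} e_{1} + \frac{7}{12} e_{2} - \frac{7}{10} e_{12}
second term: \frac{14}{15} + \frac{7}{16} e_{1} - \frac{7}{12} e_{2} - \frac{7}{10} e_{12}
Answer: -\frac{28}{15} - \frac{7}{8} e_{1} + \frac{7}{6} e_{2}


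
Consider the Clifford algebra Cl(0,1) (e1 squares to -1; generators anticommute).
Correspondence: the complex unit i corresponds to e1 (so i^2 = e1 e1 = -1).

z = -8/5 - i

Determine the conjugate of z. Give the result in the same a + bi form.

In blades: z = -8/5 - e1.
Conjugation here is Clifford conjugation: the scalar is fixed and the grade-1 and grade-2 blades all flip sign, giving -8/5 + e1; translating back:
Answer: -8/5 + i


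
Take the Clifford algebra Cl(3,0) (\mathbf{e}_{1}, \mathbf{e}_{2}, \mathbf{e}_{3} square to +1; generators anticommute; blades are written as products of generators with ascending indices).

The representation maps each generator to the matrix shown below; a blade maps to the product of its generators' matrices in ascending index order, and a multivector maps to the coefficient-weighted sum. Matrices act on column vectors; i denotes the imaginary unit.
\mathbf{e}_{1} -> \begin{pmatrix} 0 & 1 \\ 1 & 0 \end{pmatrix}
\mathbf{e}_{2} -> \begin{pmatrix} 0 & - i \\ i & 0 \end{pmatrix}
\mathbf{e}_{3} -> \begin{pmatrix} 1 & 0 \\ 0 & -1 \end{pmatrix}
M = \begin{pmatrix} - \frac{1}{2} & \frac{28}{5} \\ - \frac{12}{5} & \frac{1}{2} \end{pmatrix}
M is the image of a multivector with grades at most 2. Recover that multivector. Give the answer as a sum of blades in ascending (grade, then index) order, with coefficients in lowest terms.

Method: 1, rho(e_{1}), rho(e_{2}), rho(e_{3}) form a trace-orthogonal basis of the 2x2 complex matrices (tr(X Y) = 2 if X = Y, else 0), so M = m0*1 + m1*rho(e_{1}) + m2*rho(e_{2}) + m3*rho(e_{3}) with m0 = tr(M)/2 = 0, m1 = tr(M rho(e_{1}))/2 = \frac{8}{5}, m2 = tr(M rho(e_{2}))/2 = 4 i, m3 = tr(M rho(e_{3}))/2 = - \frac{1}{2}.
Multiplying table entries, the bivector images are rho(e_{1} e_{2}) = i*rho(e_{3}), rho(e_{1} e_{3}) = -i*rho(e_{2}), rho(e_{2} e_{3}) = i*rho(e_{1}); with real blade coefficients the real parts of m0..m3 are the coefficients of 1, e_{1}, e_{2}, e_{3} and the imaginary parts give the bivectors (e_{2} e_{3}: Im m1, e_{1} e_{3}: -Im m2, e_{1} e_{2}: Im m3).
Answer: \frac{8}{5} e_{1} - \frac{1}{2} e_{3} - 4 e_{1} e_{3}


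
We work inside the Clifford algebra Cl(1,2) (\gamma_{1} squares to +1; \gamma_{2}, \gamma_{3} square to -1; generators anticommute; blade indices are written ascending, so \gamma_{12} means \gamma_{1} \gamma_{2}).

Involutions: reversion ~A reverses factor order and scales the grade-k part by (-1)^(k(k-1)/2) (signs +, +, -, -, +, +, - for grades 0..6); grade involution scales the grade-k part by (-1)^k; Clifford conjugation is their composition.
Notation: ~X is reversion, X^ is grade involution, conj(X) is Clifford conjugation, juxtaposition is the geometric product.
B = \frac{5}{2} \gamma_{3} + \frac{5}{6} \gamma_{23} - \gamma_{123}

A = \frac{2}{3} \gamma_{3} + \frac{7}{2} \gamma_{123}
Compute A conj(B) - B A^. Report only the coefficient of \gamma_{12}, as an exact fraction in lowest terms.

first term: \frac{31}{6} + \frac{35}{12} \gamma_{1} - \frac{5}{9} \gamma_{2} + \frac{113}{12} \gamma_{12}
second term: -\frac{11}{6} + \frac{35}{12} \gamma_{1} + \frac{5}{9} \gamma_{2} + \frac{97}{12} \gamma_{12}
Answer: \frac{4}{3}


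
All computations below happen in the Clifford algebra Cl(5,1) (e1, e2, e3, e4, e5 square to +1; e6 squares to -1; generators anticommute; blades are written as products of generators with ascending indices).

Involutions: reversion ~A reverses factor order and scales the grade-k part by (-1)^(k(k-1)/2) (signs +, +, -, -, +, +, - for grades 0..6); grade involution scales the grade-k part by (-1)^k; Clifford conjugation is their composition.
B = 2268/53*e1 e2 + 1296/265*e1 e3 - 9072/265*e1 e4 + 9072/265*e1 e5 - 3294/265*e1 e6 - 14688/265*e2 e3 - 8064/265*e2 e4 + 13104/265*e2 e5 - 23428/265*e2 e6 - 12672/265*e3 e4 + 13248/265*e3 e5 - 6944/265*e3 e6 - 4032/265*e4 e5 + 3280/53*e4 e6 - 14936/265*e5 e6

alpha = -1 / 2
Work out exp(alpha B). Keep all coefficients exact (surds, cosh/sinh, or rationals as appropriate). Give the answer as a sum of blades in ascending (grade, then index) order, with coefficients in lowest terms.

B^2 term by term: the squares give (2268/53)^2*(e1 e2)^2 + (1296/265)^2*(e1 e3)^2 + (-9072/265)^2*(e1 e4)^2 + (9072/265)^2*(e1 e5)^2 + (-3294/265)^2*(e1 e6)^2 + (-14688/265)^2*(e2 e3)^2 + (-8064/265)^2*(e2 e4)^2 + (13104/265)^2*(e2 e5)^2 + (-23428/265)^2*(e2 e6)^2 + (-12672/265)^2*(e3 e4)^2 + (13248/265)^2*(e3 e5)^2 + (-6944/265)^2*(e3 e6)^2 + (-4032/265)^2*(e4 e5)^2 + (3280/53)^2*(e4 e6)^2 + (-14936/265)^2*(e5 e6)^2 = 5143824/2809*(-1) + 1679616/70225*(-1) + 82301184/70225*(-1) + 82301184/70225*(-1) + 10850436/70225*(+1) + 215737344/70225*(-1) + 65028096/70225*(-1) + 171714816/70225*(-1) + 548871184/70225*(+1) + 160579584/70225*(-1) + 175509504/70225*(-1) + 48219136/70225*(+1) + 16257024/70225*(-1) + 10758400/2809*(+1) + 223084096/70225*(+1) = 4 (each basis 2-blade squares to minus the product of its generators' squares); cross terms between blades sharing an index anticommute and cancel; the commuting (index-disjoint) pairs give grade-4 terms 2*c*c'*(blade product), which cancel blade by blade — e1 e2 e3 e4: -57480192/14045 + 20901888/70225 + 266499072/70225 = 0; e1 e2 e3 e5: 60092928/14045 - 33965568/70225 - 266499072/70225 = 0; e1 e2 e3 e6: -31497984/14045 + 60725376/70225 + 96764544/70225 = 0; e1 e2 e4 e5: -18289152/14045 + 237758976/70225 - 146313216/70225 = 0; e1 e2 e4 e6: 14878080/2809 - 425077632/70225 + 53125632/70225 = 0; e1 e2 e5 e6: -67749696/14045 + 425077632/70225 - 86329152/70225 = 0; e1 e3 e4 e5: -10450944/70225 + 240371712/70225 - 229920768/70225 = 0; e1 e3 e4 e6: 1700352/2809 - 125991936/70225 + 83483136/70225 = 0; e1 e3 e5 e6: -38714112/70225 + 125991936/70225 - 87277824/70225 = 0; e1 e4 e5 e6: 270998784/70225 - 11902464/2809 + 26562816/70225 = 0; e2 e3 e4 e5: 118444032/70225 + 213663744/70225 - 332107776/70225 = 0; e2 e3 e4 e6: -19270656/2809 - 111992832/70225 + 593759232/70225 = 0; e2 e3 e5 e6: 438759936/70225 + 181988352/70225 - 620748288/70225 = 0; e2 e4 e5 e6: 240887808/70225 - 17192448/2809 + 188923392/70225 = 0; e3 e4 e5 e6: 378537984/70225 - 17381376/2809 + 55996416/70225 = 0 — confirming B is simple. So B^2 = 4.
B^2 = 4 — B^2 > 0, so the exponential closes hyperbolically: l = 2, alpha*l = -1, so exp(alpha B) = cosh(-1) + (sinh(-1)/2)*B = cosh(1) + (-sinh(1)/2)*B.
Answer: cosh(1) - 1134*sinh(1)/53*e1 e2 - 648*sinh(1)/265*e1 e3 + 4536*sinh(1)/265*e1 e4 - 4536*sinh(1)/265*e1 e5 + 1647*sinh(1)/265*e1 e6 + 7344*sinh(1)/265*e2 e3 + 4032*sinh(1)/265*e2 e4 - 6552*sinh(1)/265*e2 e5 + 11714*sinh(1)/265*e2 e6 + 6336*sinh(1)/265*e3 e4 - 6624*sinh(1)/265*e3 e5 + 3472*sinh(1)/265*e3 e6 + 2016*sinh(1)/265*e4 e5 - 1640*sinh(1)/53*e4 e6 + 7468*sinh(1)/265*e5 e6
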